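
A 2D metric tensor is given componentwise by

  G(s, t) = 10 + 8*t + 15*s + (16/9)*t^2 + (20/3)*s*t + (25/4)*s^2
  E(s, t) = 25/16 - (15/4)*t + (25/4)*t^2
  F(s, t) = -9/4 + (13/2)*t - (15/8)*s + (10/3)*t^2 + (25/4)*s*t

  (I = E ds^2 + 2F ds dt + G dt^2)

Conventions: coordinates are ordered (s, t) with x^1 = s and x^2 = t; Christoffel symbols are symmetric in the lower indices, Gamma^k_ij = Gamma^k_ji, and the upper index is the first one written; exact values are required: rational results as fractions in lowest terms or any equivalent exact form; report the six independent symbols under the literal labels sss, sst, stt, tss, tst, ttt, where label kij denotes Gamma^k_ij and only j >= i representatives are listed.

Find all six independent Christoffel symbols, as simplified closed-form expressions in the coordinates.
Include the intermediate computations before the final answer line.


E = 25/16 - (15/4)*t + (25/4)*t^2; F = -9/4 + (13/2)*t - (15/8)*s + (10/3)*t^2 + (25/4)*s*t; G = 10 + 8*t + 15*s + (16/9)*t^2 + (20/3)*s*t + (25/4)*s^2
Gamma^k_ij = (1/2) g^{kl} (d_i g_jl + d_j g_il - d_l g_ij), with g^inv = (1/(EG-F^2)) [[G, -F], [-F, E]]
first partials: E_s = 0, E_t = -15/4 + (25/2)*t, F_s = -15/8 + (25/4)*t, F_t = 13/2 + (20/3)*t + (25/4)*s, G_s = 15 + (20/3)*t + (25/2)*s, G_t = 8 + (32/9)*t + (20/3)*s
D = EG - F^2 = 169/16 + (17/4)*t + 15*s + (289/36)*t^2 + (20/3)*s*t + (25/4)*s^2
expanded: Gamma^s_ss = (G E_s - 2F F_s + F E_t)/(2D), Gamma^s_st = (G E_t - F G_s)/(2D), Gamma^s_tt = (2G F_t - G G_s - F G_t)/(2D), Gamma^t_ss = (2E F_s - E E_t - F E_s)/(2D), Gamma^t_st = (E G_s - F E_t)/(2D), Gamma^t_tt = (E G_t - 2F F_t + F G_s)/(2D); substitute and cancel common factors

Answer: Gamma_sss = 0, Gamma_sst = (900*t - 270)/(900*s^2 + 960*s*t + 2160*s + 1156*t^2 + 612*t + 1521), Gamma_stt = (480*t - 144)/(900*s^2 + 960*s*t + 2160*s + 1156*t^2 + 612*t + 1521), Gamma_tss = 0, Gamma_tst = (900*s + 480*t + 1080)/(900*s^2 + 960*s*t + 2160*s + 1156*t^2 + 612*t + 1521), Gamma_ttt = (480*s + 256*t + 576)/(900*s^2 + 960*s*t + 2160*s + 1156*t^2 + 612*t + 1521)


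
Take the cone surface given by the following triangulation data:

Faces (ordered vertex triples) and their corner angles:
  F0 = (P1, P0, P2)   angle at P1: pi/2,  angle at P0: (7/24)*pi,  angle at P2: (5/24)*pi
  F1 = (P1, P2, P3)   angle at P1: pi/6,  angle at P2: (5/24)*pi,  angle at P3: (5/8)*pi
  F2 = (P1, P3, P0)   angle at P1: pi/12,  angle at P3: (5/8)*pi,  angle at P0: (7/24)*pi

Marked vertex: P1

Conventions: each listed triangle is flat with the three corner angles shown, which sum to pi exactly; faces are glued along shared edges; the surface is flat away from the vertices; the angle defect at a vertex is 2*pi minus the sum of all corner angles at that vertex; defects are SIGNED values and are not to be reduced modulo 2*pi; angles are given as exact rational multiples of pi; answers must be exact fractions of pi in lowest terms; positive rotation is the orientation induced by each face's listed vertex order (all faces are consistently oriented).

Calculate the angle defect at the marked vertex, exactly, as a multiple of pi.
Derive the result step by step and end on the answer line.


Sum of corner angles at P1: (3/4)*pi
defect = 2*pi - (3/4)*pi

Answer: defect(P1) = (5/4)*pi


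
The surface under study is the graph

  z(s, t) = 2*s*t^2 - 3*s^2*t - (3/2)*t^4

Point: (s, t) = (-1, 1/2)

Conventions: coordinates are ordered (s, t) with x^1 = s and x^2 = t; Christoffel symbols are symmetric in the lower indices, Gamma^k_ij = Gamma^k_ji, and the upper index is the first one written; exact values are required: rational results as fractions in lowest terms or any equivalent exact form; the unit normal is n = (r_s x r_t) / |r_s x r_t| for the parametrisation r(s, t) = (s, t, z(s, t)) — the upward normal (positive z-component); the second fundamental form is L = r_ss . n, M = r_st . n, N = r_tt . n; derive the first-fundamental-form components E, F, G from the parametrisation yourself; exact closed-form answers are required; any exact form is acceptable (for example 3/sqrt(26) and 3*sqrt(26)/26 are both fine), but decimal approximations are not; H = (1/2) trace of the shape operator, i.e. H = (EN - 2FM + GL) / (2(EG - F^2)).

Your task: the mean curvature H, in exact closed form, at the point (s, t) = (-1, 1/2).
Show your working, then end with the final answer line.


z_s = 7/2, z_t = -23/4, z_ss = -3, z_st = 8, z_tt = -17/2
E = 53/4, F = -161/8, G = 545/16; answer radicand W^2 = 741/16
unnormalised second-form numerators: l = -3, m = 8, n = -17/2; L = l/sqrt(741/16), and similarly M = m/sqrt(W^2), N = n/sqrt(W^2)
H = (E*n - 2*F*m + G*l) / (2*(EG - F^2)*sqrt(W^2)); E*n - 2*F*m + G*l = 1715/16, EG - F^2 = 741/16, so H = (1715/1482)/sqrt(741/16)

Answer: H = 3430*sqrt(741)/549081


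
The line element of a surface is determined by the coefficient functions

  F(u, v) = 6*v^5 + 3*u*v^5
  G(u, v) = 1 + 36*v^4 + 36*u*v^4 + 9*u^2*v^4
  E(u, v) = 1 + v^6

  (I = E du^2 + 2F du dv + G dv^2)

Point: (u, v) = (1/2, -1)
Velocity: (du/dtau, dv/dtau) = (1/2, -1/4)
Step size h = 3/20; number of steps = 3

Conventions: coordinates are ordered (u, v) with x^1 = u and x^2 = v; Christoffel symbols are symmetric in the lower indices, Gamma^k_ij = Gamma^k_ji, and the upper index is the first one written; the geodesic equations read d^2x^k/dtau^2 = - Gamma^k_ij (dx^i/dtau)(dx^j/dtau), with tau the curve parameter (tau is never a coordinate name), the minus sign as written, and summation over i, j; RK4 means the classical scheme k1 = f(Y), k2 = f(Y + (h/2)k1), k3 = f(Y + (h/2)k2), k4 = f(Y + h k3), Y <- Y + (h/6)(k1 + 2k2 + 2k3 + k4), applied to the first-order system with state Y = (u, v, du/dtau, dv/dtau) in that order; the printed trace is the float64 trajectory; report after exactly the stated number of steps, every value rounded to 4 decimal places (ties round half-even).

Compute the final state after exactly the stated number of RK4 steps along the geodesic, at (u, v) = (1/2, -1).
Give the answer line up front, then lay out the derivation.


Answer: u = 0.7226, v = -1.0946, du/dtau = 0.4903, dv/dtau = -0.1778

f(Y) = (du/dtau, dv/dtau, -Gamma^u_ij Y'^i Y'^j, -Gamma^v_ij Y'^i Y'^j) with the Gammas evaluated at the stage position; h = 0.150000; intermediate values shown to 6 dp
step 0: u = 0.5000, v = -1.0000, du/dtau = 0.5000, dv/dtau = -0.2500
step 1:
  k1: at (u, v) = (0.500000, -1.000000), (du/dtau, dv/dtau) = (0.500000, -0.250000); Gamma_uuu = 0.000000, Gamma_uuv = -0.051502, Gamma_uvv = 0.257511, Gamma_vuu = 0.000000, Gamma_vuv = 0.386266, Gamma_vvv = -1.931330; k1 = (0.500000, -0.250000, -0.028970, 0.217275)
  k2: at (u, v) = (0.537500, -1.018750), (du/dtau, dv/dtau) = (0.497827, -0.233704); Gamma_uuu = 0.000000, Gamma_uuv = -0.051009, Gamma_uvv = 0.254104, Gamma_vuu = 0.000000, Gamma_vuv = 0.381156, Gamma_vvv = -1.898765; k2 = (0.497827, -0.233704, -0.025748, 0.192397)
  k3: at (u, v) = (0.537337, -1.017528), (du/dtau, dv/dtau) = (0.498069, -0.235570); Gamma_uuu = 0.000000, Gamma_uuv = -0.050952, Gamma_uvv = 0.254111, Gamma_vuu = 0.000000, Gamma_vuv = 0.381166, Gamma_vvv = -1.900975; k3 = (0.498069, -0.235570, -0.026058, 0.194936)
  k4: at (u, v) = (0.574710, -1.035336), (du/dtau, dv/dtau) = (0.496091, -0.220760); Gamma_uuu = 0.000000, Gamma_uuv = -0.050419, Gamma_uvv = 0.250765, Gamma_vuu = 0.000000, Gamma_vuv = 0.376148, Gamma_vvv = -1.870838; k4 = (0.496091, -0.220760, -0.023264, 0.173564)
  Y <- Y + (h/6)(k1 + 2k2 + 2k3 + k4): u = 0.5747, v = -1.0352, du/dtau = 0.4961, dv/dtau = -0.2209
step 2:
  k1: at (u, v) = (0.574697, -1.035233), (du/dtau, dv/dtau) = (0.496104, -0.220862); Gamma_uuu = 0.000000, Gamma_uuv = -0.050414, Gamma_uvv = 0.250766, Gamma_vuu = 0.000000, Gamma_vuv = 0.376149, Gamma_vvv = -1.871019; k1 = (0.496104, -0.220862, -0.023280, 0.173698)
  k2: at (u, v) = (0.611905, -1.051797), (du/dtau, dv/dtau) = (0.494358, -0.207835); Gamma_uuu = 0.000000, Gamma_uuv = -0.049831, Gamma_uvv = 0.247489, Gamma_vuu = 0.000000, Gamma_vuv = 0.371233, Gamma_vvv = -1.843749; k2 = (0.494358, -0.207835, -0.020930, 0.155926)
  k3: at (u, v) = (0.611774, -1.050820), (du/dtau, dv/dtau) = (0.494534, -0.209168); Gamma_uuu = 0.000000, Gamma_uuv = -0.049789, Gamma_uvv = 0.247496, Gamma_vuu = 0.000000, Gamma_vuv = 0.371245, Gamma_vvv = -1.845429; k3 = (0.494534, -0.209168, -0.021129, 0.157543)
  k4: at (u, v) = (0.648877, -1.066608), (du/dtau, dv/dtau) = (0.492935, -0.197231); Gamma_uuu = 0.000000, Gamma_uuv = -0.049183, Gamma_uvv = 0.244289, Gamma_vuu = 0.000000, Gamma_vuv = 0.366434, Gamma_vvv = -1.820046; k4 = (0.492935, -0.197231, -0.019066, 0.142051)
  Y <- Y + (h/6)(k1 + 2k2 + 2k3 + k4): u = 0.6489, v = -1.0665, du/dtau = 0.4929, dv/dtau = -0.1973
step 3:
  k1: at (u, v) = (0.648868, -1.066535), (du/dtau, dv/dtau) = (0.492942, -0.197295); Gamma_uuu = 0.000000, Gamma_uuv = -0.049180, Gamma_uvv = 0.244290, Gamma_vuu = 0.000000, Gamma_vuv = 0.366435, Gamma_vvv = -1.820168; k1 = (0.492942, -0.197295, -0.019075, 0.142126)
  k2: at (u, v) = (0.685838, -1.081332), (du/dtau, dv/dtau) = (0.491512, -0.186636); Gamma_uuu = 0.000000, Gamma_uuv = -0.048545, Gamma_uvv = 0.241155, Gamma_vuu = 0.000000, Gamma_vuv = 0.361733, Gamma_vvv = -1.796962; k2 = (0.491512, -0.186636, -0.017307, 0.128960)
  k3: at (u, v) = (0.685731, -1.080533), (du/dtau, dv/dtau) = (0.491644, -0.187623); Gamma_uuu = 0.000000, Gamma_uuv = -0.048513, Gamma_uvv = 0.241163, Gamma_vuu = 0.000000, Gamma_vuv = 0.361744, Gamma_vvv = -1.798276; k3 = (0.491644, -0.187623, -0.017440, 0.130041)
  k4: at (u, v) = (0.722614, -1.094679), (du/dtau, dv/dtau) = (0.490326, -0.177789); Gamma_uuu = 0.000000, Gamma_uuv = -0.047866, Gamma_uvv = 0.238100, Gamma_vuu = 0.000000, Gamma_vuv = 0.357151, Gamma_vvv = -1.776565; k4 = (0.490326, -0.177789, -0.015872, 0.118424)
  Y <- Y + (h/6)(k1 + 2k2 + 2k3 + k4): u = 0.7226, v = -1.0946, du/dtau = 0.4903, dv/dtau = -0.1778


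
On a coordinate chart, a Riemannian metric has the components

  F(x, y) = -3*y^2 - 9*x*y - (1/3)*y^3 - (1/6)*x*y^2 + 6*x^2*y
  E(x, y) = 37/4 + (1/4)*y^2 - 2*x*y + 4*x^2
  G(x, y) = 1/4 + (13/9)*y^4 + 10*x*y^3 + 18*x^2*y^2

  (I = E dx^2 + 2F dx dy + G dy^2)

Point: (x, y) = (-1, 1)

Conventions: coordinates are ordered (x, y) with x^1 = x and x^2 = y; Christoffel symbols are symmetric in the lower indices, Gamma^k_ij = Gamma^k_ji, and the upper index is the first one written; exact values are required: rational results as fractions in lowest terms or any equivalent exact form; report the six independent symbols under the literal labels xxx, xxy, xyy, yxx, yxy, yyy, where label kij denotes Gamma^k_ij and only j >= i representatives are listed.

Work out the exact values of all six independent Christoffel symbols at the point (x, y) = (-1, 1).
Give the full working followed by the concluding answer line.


E = 31/2, F = 71/6, G = 349/36 at the point
E_x = -10, E_y = 5/2, F_x = -127/6, F_y = 25/3, G_x = -26, G_y = 106/9
EG - F^2 = 737/72;  g^inv = (72/737) * [[349/36, -71/6], [-71/6, 31/2]]
first-kind symbols [ij,l] = (1/2)(d_i g_jl + d_j g_il - d_l g_ij): [xx,x] = E_x/2 = -5, [xx,y] = F_x - E_y/2 = -269/12, [xy,x] = E_y/2 = 5/4, [xy,y] = G_x/2 = -13, [yy,x] = F_y - G_x/2 = 64/3, [yy,y] = G_y/2 = 53/9
Gamma^x_ij = (G*[ij,x] - F*[ij,y])/(EG - F^2), Gamma^y_ij = (E*[ij,y] - F*[ij,x])/(EG - F^2)

Answer: Gamma_xxx = 1419/67, Gamma_xxy = 23897/1474, Gamma_xyy = 29620/2211, Gamma_yxx = -1887/67, Gamma_yxy = -15573/737, Gamma_yyy = -11604/737


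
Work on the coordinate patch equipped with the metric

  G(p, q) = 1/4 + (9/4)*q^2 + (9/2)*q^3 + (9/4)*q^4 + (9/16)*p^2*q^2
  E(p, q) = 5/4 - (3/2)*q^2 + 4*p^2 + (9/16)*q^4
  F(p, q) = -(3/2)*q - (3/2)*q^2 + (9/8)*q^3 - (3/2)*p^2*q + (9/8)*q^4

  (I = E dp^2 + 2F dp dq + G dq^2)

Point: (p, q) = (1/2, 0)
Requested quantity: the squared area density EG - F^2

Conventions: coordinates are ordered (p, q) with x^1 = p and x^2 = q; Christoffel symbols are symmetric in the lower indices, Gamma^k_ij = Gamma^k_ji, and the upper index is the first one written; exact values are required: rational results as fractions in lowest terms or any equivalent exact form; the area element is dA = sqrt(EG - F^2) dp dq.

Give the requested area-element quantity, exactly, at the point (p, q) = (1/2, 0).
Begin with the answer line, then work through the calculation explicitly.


Answer: EG - F^2 = 9/16

E = 9/4, F = 0, G = 1/4; EG - F^2 = 9/16


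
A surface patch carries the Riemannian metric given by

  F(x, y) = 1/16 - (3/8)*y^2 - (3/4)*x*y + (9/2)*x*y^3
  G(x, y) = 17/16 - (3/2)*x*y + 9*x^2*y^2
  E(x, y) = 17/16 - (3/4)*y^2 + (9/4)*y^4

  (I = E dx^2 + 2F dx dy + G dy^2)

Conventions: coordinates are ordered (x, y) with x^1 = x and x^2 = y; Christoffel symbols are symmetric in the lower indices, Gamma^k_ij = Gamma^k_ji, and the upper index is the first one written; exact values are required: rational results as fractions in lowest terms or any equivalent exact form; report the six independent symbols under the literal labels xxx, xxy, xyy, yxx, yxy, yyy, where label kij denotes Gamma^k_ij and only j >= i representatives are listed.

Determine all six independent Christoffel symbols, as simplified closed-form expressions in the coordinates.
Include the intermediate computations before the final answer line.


E = 17/16 - (3/4)*y^2 + (9/4)*y^4; F = 1/16 - (3/8)*y^2 - (3/4)*x*y + (9/2)*x*y^3; G = 17/16 - (3/2)*x*y + 9*x^2*y^2
Gamma^k_ij = (1/2) g^{kl} (d_i g_jl + d_j g_il - d_l g_ij), with g^inv = (1/(EG-F^2)) [[G, -F], [-F, E]]
first partials: E_x = 0, E_y = -(3/2)*y + 9*y^3, F_x = -(3/4)*y + (9/2)*y^3, F_y = -(3/4)*y - (3/4)*x + (27/2)*x*y^2, G_x = -(3/2)*y + 18*x*y^2, G_y = -(3/2)*x + 18*x^2*y
D = EG - F^2 = 9/8 - (3/4)*y^2 - (3/2)*x*y + (9/4)*y^4 + 9*x^2*y^2
expanded: Gamma^x_xx = (G E_x - 2F F_x + F E_y)/(2D), Gamma^x_xy = (G E_y - F G_x)/(2D), Gamma^x_yy = (2G F_y - G G_x - F G_y)/(2D), Gamma^y_xx = (2E F_x - E E_y - F E_x)/(2D), Gamma^y_xy = (E G_x - F E_y)/(2D), Gamma^y_yy = (E G_y - 2F F_y + F G_x)/(2D); substitute and cancel common factors

Answer: Gamma_xxx = 0, Gamma_xxy = (12*y^3 - 2*y)/(24*x^2*y^2 - 4*x*y + 6*y^4 - 2*y^2 + 3), Gamma_xyy = (12*x*y^2 - 2*x)/(24*x^2*y^2 - 4*x*y + 6*y^4 - 2*y^2 + 3), Gamma_yxx = 0, Gamma_yxy = (24*x*y^2 - 2*y)/(24*x^2*y^2 - 4*x*y + 6*y^4 - 2*y^2 + 3), Gamma_yyy = (24*x^2*y - 2*x)/(24*x^2*y^2 - 4*x*y + 6*y^4 - 2*y^2 + 3)


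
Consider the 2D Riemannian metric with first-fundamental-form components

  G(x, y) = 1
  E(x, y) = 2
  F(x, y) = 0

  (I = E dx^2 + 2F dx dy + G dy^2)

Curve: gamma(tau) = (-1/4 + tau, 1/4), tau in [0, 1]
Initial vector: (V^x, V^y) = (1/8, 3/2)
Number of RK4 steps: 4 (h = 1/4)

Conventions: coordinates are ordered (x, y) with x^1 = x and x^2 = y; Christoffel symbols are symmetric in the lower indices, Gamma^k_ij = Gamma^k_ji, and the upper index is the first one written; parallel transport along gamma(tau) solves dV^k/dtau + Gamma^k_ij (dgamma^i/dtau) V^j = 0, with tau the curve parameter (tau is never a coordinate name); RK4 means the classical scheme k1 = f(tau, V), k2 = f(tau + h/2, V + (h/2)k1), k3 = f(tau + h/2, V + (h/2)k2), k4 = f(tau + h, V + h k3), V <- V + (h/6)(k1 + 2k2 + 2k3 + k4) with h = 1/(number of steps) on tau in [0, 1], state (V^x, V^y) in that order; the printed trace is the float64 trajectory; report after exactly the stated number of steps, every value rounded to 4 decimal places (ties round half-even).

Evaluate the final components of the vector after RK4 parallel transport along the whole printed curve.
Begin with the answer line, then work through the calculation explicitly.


Answer: V^x = 0.1250, V^y = 1.5000

gamma'(tau) = (1, 0); f(tau, V)^k = -Gamma^k_ij(gamma(tau)) gamma'^i(tau) V^j; h = 1/4; intermediate values shown to 6 dp
curve data and Christoffel symbols at the stage parameters:
  tau = 0.000000: gamma = (-0.250000, 0.250000), gamma' = (1.000000, 0.000000); Gamma_xxx = 0.000000, Gamma_xxy = 0.000000, Gamma_xyy = 0.000000, Gamma_yxx = 0.000000, Gamma_yxy = 0.000000, Gamma_yyy = 0.000000
  tau = 0.125000: gamma = (-0.125000, 0.250000), gamma' = (1.000000, 0.000000); Gamma_xxx = 0.000000, Gamma_xxy = 0.000000, Gamma_xyy = 0.000000, Gamma_yxx = 0.000000, Gamma_yxy = 0.000000, Gamma_yyy = 0.000000
  tau = 0.250000: gamma = (0.000000, 0.250000), gamma' = (1.000000, 0.000000); Gamma_xxx = 0.000000, Gamma_xxy = 0.000000, Gamma_xyy = 0.000000, Gamma_yxx = 0.000000, Gamma_yxy = 0.000000, Gamma_yyy = 0.000000
  tau = 0.375000: gamma = (0.125000, 0.250000), gamma' = (1.000000, 0.000000); Gamma_xxx = 0.000000, Gamma_xxy = 0.000000, Gamma_xyy = 0.000000, Gamma_yxx = 0.000000, Gamma_yxy = 0.000000, Gamma_yyy = 0.000000
  tau = 0.500000: gamma = (0.250000, 0.250000), gamma' = (1.000000, 0.000000); Gamma_xxx = 0.000000, Gamma_xxy = 0.000000, Gamma_xyy = 0.000000, Gamma_yxx = 0.000000, Gamma_yxy = 0.000000, Gamma_yyy = 0.000000
  tau = 0.625000: gamma = (0.375000, 0.250000), gamma' = (1.000000, 0.000000); Gamma_xxx = 0.000000, Gamma_xxy = 0.000000, Gamma_xyy = 0.000000, Gamma_yxx = 0.000000, Gamma_yxy = 0.000000, Gamma_yyy = 0.000000
  tau = 0.750000: gamma = (0.500000, 0.250000), gamma' = (1.000000, 0.000000); Gamma_xxx = 0.000000, Gamma_xxy = 0.000000, Gamma_xyy = 0.000000, Gamma_yxx = 0.000000, Gamma_yxy = 0.000000, Gamma_yyy = 0.000000
  tau = 0.875000: gamma = (0.625000, 0.250000), gamma' = (1.000000, 0.000000); Gamma_xxx = 0.000000, Gamma_xxy = 0.000000, Gamma_xyy = 0.000000, Gamma_yxx = 0.000000, Gamma_yxy = 0.000000, Gamma_yyy = 0.000000
  tau = 1.000000: gamma = (0.750000, 0.250000), gamma' = (1.000000, 0.000000); Gamma_xxx = 0.000000, Gamma_xxy = 0.000000, Gamma_xyy = 0.000000, Gamma_yxx = 0.000000, Gamma_yxy = 0.000000, Gamma_yyy = 0.000000
step 0: V^x = 0.1250, V^y = 1.5000
step 1: k1 = (0.000000, 0.000000), k2 = (0.000000, 0.000000), k3 = (0.000000, 0.000000), k4 = (0.000000, 0.000000); V <- V + (h/6)(k1 + 2k2 + 2k3 + k4): V^x = 0.1250, V^y = 1.5000
step 2: k1 = (0.000000, 0.000000), k2 = (0.000000, 0.000000), k3 = (0.000000, 0.000000), k4 = (0.000000, 0.000000); V <- V + (h/6)(k1 + 2k2 + 2k3 + k4): V^x = 0.1250, V^y = 1.5000
step 3: k1 = (0.000000, 0.000000), k2 = (0.000000, 0.000000), k3 = (0.000000, 0.000000), k4 = (0.000000, 0.000000); V <- V + (h/6)(k1 + 2k2 + 2k3 + k4): V^x = 0.1250, V^y = 1.5000
step 4: k1 = (0.000000, 0.000000), k2 = (0.000000, 0.000000), k3 = (0.000000, 0.000000), k4 = (0.000000, 0.000000); V <- V + (h/6)(k1 + 2k2 + 2k3 + k4): V^x = 0.1250, V^y = 1.5000


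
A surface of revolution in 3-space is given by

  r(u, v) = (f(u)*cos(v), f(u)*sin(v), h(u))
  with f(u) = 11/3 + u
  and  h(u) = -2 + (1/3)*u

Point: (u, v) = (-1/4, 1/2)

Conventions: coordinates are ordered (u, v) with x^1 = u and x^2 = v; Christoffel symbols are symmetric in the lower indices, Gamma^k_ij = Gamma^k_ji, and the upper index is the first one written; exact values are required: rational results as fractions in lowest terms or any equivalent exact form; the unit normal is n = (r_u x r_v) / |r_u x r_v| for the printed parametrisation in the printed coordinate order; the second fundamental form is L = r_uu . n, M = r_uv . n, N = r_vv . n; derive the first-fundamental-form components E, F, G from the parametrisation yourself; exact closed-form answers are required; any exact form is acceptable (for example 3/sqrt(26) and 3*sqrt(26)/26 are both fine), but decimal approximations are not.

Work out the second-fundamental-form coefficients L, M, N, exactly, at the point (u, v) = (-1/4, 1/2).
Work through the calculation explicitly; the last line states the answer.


f = 41/12, f' = 1, f'' = 0, h' = 1/3, h'' = 0
E = 10/9, F = 0, G = 1681/144; answer radicand W^2 = 10/9
unnormalised second-form numerators: l = 0, m = 0, n = 41/36; L = l/sqrt(10/9), and similarly M = m/sqrt(W^2), N = n/sqrt(W^2)

Answer: L = 0, M = 0, N = 41*sqrt(10)/120


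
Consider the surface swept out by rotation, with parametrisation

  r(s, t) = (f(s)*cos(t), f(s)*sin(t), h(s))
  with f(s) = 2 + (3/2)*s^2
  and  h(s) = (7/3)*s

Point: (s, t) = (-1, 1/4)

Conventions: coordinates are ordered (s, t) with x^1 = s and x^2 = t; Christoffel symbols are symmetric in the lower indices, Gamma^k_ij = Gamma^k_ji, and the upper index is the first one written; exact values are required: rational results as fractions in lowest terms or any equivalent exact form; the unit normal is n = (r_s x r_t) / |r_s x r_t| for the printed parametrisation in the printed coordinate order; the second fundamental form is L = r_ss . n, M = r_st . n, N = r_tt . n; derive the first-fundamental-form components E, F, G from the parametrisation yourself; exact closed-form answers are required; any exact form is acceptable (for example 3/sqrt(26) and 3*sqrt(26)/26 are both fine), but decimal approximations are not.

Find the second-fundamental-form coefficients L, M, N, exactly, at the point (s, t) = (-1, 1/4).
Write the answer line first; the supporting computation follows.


Answer: L = -21*sqrt(130)/130, M = 0, N = 49*sqrt(130)/260

f = 7/2, f' = -3, f'' = 3, h' = 7/3, h'' = 0
E = 130/9, F = 0, G = 49/4; answer radicand W^2 = 130/9
unnormalised second-form numerators: l = -7, m = 0, n = 49/6; L = l/sqrt(130/9), and similarly M = m/sqrt(W^2), N = n/sqrt(W^2)


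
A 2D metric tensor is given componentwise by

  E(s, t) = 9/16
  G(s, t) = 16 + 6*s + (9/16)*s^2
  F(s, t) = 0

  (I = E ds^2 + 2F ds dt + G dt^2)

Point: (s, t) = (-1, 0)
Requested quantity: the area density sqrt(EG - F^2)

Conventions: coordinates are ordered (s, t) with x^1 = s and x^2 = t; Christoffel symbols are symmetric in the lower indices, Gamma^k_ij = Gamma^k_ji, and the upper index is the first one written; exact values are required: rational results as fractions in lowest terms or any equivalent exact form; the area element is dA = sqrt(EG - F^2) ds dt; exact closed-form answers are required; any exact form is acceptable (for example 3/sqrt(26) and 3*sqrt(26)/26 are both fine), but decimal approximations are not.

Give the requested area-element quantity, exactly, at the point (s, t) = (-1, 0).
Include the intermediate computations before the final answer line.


E = 9/16, F = 0, G = 169/16; EG - F^2 = 1521/256

Answer: sqrt(EG - F^2) = 39/16


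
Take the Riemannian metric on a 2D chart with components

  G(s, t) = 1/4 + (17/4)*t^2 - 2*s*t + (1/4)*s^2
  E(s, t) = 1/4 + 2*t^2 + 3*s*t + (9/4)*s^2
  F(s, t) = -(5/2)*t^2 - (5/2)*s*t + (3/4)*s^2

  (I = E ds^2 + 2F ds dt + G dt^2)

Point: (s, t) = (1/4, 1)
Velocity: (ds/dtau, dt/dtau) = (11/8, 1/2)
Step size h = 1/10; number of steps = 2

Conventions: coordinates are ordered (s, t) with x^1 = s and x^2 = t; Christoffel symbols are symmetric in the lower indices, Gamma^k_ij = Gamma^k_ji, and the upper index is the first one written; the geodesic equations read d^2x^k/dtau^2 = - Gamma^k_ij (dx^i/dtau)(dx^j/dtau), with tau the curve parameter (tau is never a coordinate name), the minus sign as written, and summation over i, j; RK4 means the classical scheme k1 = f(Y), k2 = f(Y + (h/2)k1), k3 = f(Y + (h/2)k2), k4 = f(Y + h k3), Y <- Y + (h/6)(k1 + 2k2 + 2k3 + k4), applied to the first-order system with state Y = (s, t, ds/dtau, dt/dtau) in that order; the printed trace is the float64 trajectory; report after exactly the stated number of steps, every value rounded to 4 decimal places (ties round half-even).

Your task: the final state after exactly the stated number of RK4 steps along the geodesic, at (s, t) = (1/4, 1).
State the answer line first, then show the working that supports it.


Answer: s = 0.5389, t = 1.1565, ds/dtau = 1.4901, dt/dtau = 1.0448

f(Y) = (ds/dtau, dt/dtau, -Gamma^s_ij Y'^i Y'^j, -Gamma^t_ij Y'^i Y'^j) with the Gammas evaluated at the stage position; h = 0.100000; intermediate values shown to 6 dp
step 0: s = 0.2500, t = 1.0000, ds/dtau = 1.3750, dt/dtau = 0.5000
step 1:
  k1: at (s, t) = (0.250000, 1.000000), (ds/dtau, dt/dtau) = (1.375000, 0.500000); Gamma_sss = -1.775529, Gamma_sst = 2.120486, Gamma_stt = -2.075654, Gamma_tss = -2.481631, Gamma_tst = 1.391968, Gamma_ttt = -0.594956; k1 = (1.375000, 0.500000, 0.960106, 2.926618)
  k2: at (s, t) = (0.318750, 1.025000), (ds/dtau, dt/dtau) = (1.423005, 0.646331); Gamma_sss = -1.966064, Gamma_sst = 2.225646, Gamma_stt = -2.099627, Gamma_tss = -2.748280, Gamma_tst = 1.602300, Gamma_ttt = -0.741910; k2 = (1.423005, 0.646331, 0.764277, 2.927667)
  k3: at (s, t) = (0.321150, 1.032317), (ds/dtau, dt/dtau) = (1.413214, 0.646383); Gamma_sss = -1.971513, Gamma_sst = 2.226026, Gamma_stt = -2.096999, Gamma_tss = -2.747427, Gamma_tst = 1.605880, Gamma_ttt = -0.747599; k3 = (1.413214, 0.646383, 0.746753, 2.865572)
  k4: at (s, t) = (0.391321, 1.064638), (ds/dtau, dt/dtau) = (1.449675, 0.786557); Gamma_sss = -2.170040, Gamma_sst = 2.327118, Gamma_stt = -2.116614, Gamma_tss = -3.031419, Gamma_tst = 1.821978, Gamma_ttt = -0.895496; k4 = (1.449675, 0.786557, 0.562952, 2.769693)
  Y <- Y + (h/6)(k1 + 2k2 + 2k3 + k4): s = 0.3916, t = 1.0645, ds/dtau = 1.4508, dt/dtau = 0.7880
step 2:
  k1: at (s, t) = (0.391619, 1.064533), (ds/dtau, dt/dtau) = (1.450752, 0.788047); Gamma_sss = -2.170966, Gamma_sst = 2.327659, Gamma_stt = -2.116807, Gamma_tss = -3.033125, Gamma_tst = 1.823087, Gamma_ttt = -0.896120; k1 = (1.450752, 0.788047, 0.561527, 2.771743)
  k2: at (s, t) = (0.464156, 1.103935), (ds/dtau, dt/dtau) = (1.478828, 0.926634); Gamma_sss = -2.378573, Gamma_sst = 2.426649, Gamma_stt = -2.133647, Gamma_tss = -3.336847, Gamma_tst = 2.045961, Gamma_ttt = -1.045529; k2 = (1.478828, 0.926634, 0.383207, 2.587913)
  k3: at (s, t) = (0.465560, 1.110865), (ds/dtau, dt/dtau) = (1.469912, 0.917442); Gamma_sss = -2.379994, Gamma_sst = 2.425622, Gamma_stt = -2.131509, Gamma_tss = -3.329678, Gamma_tst = 2.044681, Gamma_ttt = -1.047665; k3 = (1.469912, 0.917442, 0.394214, 2.561315)
  k4: at (s, t) = (0.538610, 1.156277), (ds/dtau, dt/dtau) = (1.490173, 1.044178); Gamma_sss = -2.588602, Gamma_sst = 2.520659, Gamma_stt = -2.146919, Gamma_tss = -3.639885, Gamma_tst = 2.265056, Gamma_ttt = -1.192644; k4 = (1.490173, 1.044178, 0.244773, 2.334258)
  Y <- Y + (h/6)(k1 + 2k2 + 2k3 + k4): s = 0.5389, t = 1.1565, ds/dtau = 1.4901, dt/dtau = 1.0448


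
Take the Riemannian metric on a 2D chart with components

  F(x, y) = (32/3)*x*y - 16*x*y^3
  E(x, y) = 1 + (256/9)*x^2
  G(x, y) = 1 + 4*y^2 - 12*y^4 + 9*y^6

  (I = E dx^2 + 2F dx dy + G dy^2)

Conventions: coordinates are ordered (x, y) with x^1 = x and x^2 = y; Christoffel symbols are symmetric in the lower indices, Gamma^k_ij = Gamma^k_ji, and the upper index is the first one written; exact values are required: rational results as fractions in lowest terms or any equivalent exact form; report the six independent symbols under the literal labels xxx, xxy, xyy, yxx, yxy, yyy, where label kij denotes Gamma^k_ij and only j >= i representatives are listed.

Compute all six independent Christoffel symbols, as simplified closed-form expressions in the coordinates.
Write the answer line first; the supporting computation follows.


Answer: Gamma_xxx = 256*x/(256*x^2 + 81*y^6 - 108*y^4 + 36*y^2 + 9), Gamma_xxy = 0, Gamma_xyy = (-432*x*y^2 + 96*x)/(256*x^2 + 81*y^6 - 108*y^4 + 36*y^2 + 9), Gamma_yxx = (-144*y^3 + 96*y)/(256*x^2 + 81*y^6 - 108*y^4 + 36*y^2 + 9), Gamma_yxy = 0, Gamma_yyy = (243*y^5 - 216*y^3 + 36*y)/(256*x^2 + 81*y^6 - 108*y^4 + 36*y^2 + 9)

E = 1 + (256/9)*x^2; F = (32/3)*x*y - 16*x*y^3; G = 1 + 4*y^2 - 12*y^4 + 9*y^6
Gamma^k_ij = (1/2) g^{kl} (d_i g_jl + d_j g_il - d_l g_ij), with g^inv = (1/(EG-F^2)) [[G, -F], [-F, E]]
first partials: E_x = (512/9)*x, E_y = 0, F_x = (32/3)*y - 16*y^3, F_y = (32/3)*x - 48*x*y^2, G_x = 0, G_y = 8*y - 48*y^3 + 54*y^5
D = EG - F^2 = 1 + 4*y^2 + (256/9)*x^2 - 12*y^4 + 9*y^6
expanded: Gamma^x_xx = (G E_x - 2F F_x + F E_y)/(2D), Gamma^x_xy = (G E_y - F G_x)/(2D), Gamma^x_yy = (2G F_y - G G_x - F G_y)/(2D), Gamma^y_xx = (2E F_x - E E_y - F E_x)/(2D), Gamma^y_xy = (E G_x - F E_y)/(2D), Gamma^y_yy = (E G_y - 2F F_y + F G_x)/(2D); substitute and cancel common factors


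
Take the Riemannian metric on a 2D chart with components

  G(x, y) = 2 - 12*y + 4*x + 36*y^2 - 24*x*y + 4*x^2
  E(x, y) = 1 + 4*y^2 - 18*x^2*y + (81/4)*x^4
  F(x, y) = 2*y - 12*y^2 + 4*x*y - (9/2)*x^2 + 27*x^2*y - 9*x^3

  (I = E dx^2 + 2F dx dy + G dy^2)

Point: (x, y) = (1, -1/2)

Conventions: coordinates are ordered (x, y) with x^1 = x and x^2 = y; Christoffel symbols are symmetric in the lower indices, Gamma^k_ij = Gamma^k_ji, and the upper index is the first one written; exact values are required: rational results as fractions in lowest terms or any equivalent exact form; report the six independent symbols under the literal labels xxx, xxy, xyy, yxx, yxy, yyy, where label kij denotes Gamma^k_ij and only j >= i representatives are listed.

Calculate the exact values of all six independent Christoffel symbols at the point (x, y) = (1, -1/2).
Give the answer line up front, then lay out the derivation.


Answer: Gamma_xxx = 198/269, Gamma_xxy = -44/269, Gamma_xyy = 132/269, Gamma_yxx = -216/269, Gamma_yxy = 48/269, Gamma_yyy = -144/269

E = 125/4, F = -33, G = 37 at the point
E_x = 99, E_y = -22, F_x = -65, F_y = 45, G_x = 24, G_y = -72
EG - F^2 = 269/4;  g^inv = (4/269) * [[37, 33], [33, 125/4]]
first-kind symbols [ij,l] = (1/2)(d_i g_jl + d_j g_il - d_l g_ij): [xx,x] = E_x/2 = 99/2, [xx,y] = F_x - E_y/2 = -54, [xy,x] = E_y/2 = -11, [xy,y] = G_x/2 = 12, [yy,x] = F_y - G_x/2 = 33, [yy,y] = G_y/2 = -36
Gamma^x_ij = (G*[ij,x] - F*[ij,y])/(EG - F^2), Gamma^y_ij = (E*[ij,y] - F*[ij,x])/(EG - F^2)


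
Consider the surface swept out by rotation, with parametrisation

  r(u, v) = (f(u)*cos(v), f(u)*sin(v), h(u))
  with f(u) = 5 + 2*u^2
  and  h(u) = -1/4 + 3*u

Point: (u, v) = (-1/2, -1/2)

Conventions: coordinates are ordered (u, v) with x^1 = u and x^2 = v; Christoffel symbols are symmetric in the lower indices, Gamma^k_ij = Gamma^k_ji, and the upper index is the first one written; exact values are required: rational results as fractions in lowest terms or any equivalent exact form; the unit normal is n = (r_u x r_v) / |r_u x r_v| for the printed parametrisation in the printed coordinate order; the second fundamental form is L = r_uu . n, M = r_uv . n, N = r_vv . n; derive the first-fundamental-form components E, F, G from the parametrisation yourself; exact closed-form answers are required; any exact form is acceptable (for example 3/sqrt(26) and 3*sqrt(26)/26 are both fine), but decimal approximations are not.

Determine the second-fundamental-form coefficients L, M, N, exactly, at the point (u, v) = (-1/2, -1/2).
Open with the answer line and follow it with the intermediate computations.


Answer: L = -12*sqrt(13)/13, M = 0, N = 33*sqrt(13)/26

f = 11/2, f' = -2, f'' = 4, h' = 3, h'' = 0
E = 13, F = 0, G = 121/4; answer radicand W^2 = 13
unnormalised second-form numerators: l = -12, m = 0, n = 33/2; L = l/sqrt(13), and similarly M = m/sqrt(W^2), N = n/sqrt(W^2)


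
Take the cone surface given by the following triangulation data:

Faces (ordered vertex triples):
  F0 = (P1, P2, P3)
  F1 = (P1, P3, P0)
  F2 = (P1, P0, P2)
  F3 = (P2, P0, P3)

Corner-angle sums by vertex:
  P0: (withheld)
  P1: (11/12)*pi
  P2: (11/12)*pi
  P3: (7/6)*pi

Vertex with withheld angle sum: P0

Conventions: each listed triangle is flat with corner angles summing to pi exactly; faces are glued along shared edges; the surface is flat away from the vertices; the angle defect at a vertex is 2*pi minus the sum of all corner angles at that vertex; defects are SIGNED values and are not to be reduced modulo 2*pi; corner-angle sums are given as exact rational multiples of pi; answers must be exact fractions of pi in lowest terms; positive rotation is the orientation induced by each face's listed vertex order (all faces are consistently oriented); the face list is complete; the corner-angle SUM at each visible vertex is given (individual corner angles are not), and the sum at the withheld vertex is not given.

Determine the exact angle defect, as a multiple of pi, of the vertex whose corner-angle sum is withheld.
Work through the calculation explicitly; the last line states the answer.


V = 4, E = 6, F = 4; chi = V - E + F = 2
Gauss-Bonnet: total defect = 2*pi*chi = 4*pi; visible defects sum to 3*pi

Answer: defect(P0) = pi


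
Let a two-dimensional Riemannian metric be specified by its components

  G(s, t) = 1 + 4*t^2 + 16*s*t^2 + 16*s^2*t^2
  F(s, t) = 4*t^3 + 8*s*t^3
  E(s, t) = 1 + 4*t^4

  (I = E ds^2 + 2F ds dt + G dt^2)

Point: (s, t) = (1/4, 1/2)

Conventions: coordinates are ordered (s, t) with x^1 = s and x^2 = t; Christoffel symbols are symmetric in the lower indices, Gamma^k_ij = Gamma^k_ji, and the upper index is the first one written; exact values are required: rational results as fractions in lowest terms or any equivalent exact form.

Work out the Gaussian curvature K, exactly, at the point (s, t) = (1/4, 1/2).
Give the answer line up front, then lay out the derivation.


Answer: K = -16/49

E = 5/4, F = 3/4, G = 13/4, EG - F^2 = 7/2 at the point
E_s = 0, E_t = 2, F_s = 1, F_t = 9/2, G_s = 6, G_t = 9
E_tt = 12, F_st = 6, G_ss = 8
Using the Brioschi determinant formula for K from the metric derivatives:
M1 = [[-E_tt/2 + F_st - G_ss/2, E_s/2, F_s - E_t/2], [F_t - G_s/2, E, F], [G_t/2, F, G]] = [[-4, 0, 0], [3/2, 5/4, 3/4], [9/2, 3/4, 13/4]]; det M1 = -14
M2 = [[0, E_t/2, G_s/2], [E_t/2, E, F], [G_s/2, F, G]] = [[0, 1, 3], [1, 5/4, 3/4], [3, 3/4, 13/4]]; det M2 = -10
det M1 - det M2 = -4; K = -4 / (7/2)^2 = -16/49


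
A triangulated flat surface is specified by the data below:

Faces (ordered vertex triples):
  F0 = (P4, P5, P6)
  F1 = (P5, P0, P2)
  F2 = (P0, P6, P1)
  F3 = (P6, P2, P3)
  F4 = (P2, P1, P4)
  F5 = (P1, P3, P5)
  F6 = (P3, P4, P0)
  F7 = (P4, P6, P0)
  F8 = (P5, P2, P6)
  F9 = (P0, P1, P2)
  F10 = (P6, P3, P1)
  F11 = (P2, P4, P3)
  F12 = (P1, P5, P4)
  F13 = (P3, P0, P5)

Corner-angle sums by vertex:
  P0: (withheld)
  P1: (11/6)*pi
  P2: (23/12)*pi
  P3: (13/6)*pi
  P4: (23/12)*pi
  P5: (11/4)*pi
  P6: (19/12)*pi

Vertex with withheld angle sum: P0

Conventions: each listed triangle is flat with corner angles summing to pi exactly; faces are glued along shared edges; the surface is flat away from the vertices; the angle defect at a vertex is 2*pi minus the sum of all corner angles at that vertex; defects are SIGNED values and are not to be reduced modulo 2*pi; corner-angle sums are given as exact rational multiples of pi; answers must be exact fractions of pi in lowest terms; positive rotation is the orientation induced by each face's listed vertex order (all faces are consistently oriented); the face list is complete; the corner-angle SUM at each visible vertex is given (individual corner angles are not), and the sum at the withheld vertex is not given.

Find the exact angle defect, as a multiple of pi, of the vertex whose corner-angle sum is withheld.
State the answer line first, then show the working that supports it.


Answer: defect(P0) = pi/6

V = 7, E = 21, F = 14; chi = V - E + F = 0
Gauss-Bonnet: total defect = 2*pi*chi = 0; visible defects sum to -pi/6


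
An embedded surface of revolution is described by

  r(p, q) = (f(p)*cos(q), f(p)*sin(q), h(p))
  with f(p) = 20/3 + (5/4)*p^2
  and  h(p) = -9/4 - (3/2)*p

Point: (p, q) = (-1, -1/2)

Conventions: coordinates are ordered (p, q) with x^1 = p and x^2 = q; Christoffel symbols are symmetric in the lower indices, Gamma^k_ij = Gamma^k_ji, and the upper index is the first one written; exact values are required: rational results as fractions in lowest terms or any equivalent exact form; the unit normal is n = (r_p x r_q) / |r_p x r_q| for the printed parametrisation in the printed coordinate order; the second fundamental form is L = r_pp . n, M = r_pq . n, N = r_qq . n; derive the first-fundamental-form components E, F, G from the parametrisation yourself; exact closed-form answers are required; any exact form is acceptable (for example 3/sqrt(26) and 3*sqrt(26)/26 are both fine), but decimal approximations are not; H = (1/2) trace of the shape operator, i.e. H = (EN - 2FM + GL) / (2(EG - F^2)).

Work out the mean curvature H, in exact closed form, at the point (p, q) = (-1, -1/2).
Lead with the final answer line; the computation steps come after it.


Answer: H = 813*sqrt(34)/109820

f = 95/12, f' = -5/2, f'' = 5/2, h' = -3/2, h'' = 0
E = 17/2, F = 0, G = 9025/144; answer radicand W^2 = 17/2
unnormalised second-form numerators: l = 15/4, m = 0, n = -95/8; L = l/sqrt(17/2), and similarly M = m/sqrt(W^2), N = n/sqrt(W^2)
H = (E*n - 2*F*m + G*l) / (2*(EG - F^2)*sqrt(W^2)); E*n - 2*F*m + G*l = 25745/192, EG - F^2 = 153425/288, so H = (813/6460)/sqrt(17/2)


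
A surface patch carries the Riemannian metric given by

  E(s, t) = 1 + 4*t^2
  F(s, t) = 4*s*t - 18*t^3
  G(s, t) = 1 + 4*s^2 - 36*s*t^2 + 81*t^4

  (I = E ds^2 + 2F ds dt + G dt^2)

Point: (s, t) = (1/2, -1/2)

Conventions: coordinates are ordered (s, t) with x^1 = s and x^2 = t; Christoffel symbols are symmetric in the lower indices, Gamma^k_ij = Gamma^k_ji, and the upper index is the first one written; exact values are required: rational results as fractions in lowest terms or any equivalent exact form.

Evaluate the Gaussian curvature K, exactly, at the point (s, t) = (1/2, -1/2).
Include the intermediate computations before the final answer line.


E = 2, F = 5/4, G = 41/16, EG - F^2 = 57/16 at the point
E_s = 0, E_t = -4, F_s = -2, F_t = -23/2, G_s = -5, G_t = -45/2
E_tt = 8, F_st = 4, G_ss = 8
Using the Brioschi determinant formula for K from the metric derivatives:
M1 = [[-E_tt/2 + F_st - G_ss/2, E_s/2, F_s - E_t/2], [F_t - G_s/2, E, F], [G_t/2, F, G]] = [[-4, 0, 0], [-9, 2, 5/4], [-45/4, 5/4, 41/16]]; det M1 = -57/4
M2 = [[0, E_t/2, G_s/2], [E_t/2, E, F], [G_s/2, F, G]] = [[0, -2, -5/2], [-2, 2, 5/4], [-5/2, 5/4, 41/16]]; det M2 = -41/4
det M1 - det M2 = -4; K = -4 / (57/16)^2 = -1024/3249

Answer: K = -1024/3249


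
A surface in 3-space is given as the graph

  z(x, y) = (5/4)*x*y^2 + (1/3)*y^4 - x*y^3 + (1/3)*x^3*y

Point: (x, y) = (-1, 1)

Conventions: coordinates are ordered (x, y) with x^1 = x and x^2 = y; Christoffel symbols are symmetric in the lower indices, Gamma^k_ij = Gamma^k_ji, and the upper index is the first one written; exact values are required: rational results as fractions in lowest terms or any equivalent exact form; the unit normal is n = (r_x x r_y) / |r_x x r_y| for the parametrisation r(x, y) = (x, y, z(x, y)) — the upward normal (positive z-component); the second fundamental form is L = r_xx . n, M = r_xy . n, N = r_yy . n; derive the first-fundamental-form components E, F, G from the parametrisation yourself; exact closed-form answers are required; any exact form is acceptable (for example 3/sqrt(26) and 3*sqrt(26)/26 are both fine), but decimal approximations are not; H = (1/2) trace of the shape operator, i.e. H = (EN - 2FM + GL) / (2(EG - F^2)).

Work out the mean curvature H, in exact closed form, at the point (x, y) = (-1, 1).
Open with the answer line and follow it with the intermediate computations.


Answer: H = 347*sqrt(77)/5929

z_x = 5/4, z_y = 3/2, z_xx = -2, z_xy = 1/2, z_yy = 15/2
E = 41/16, F = 15/8, G = 13/4; answer radicand W^2 = 77/16
unnormalised second-form numerators: l = -2, m = 1/2, n = 15/2; L = l/sqrt(77/16), and similarly M = m/sqrt(W^2), N = n/sqrt(W^2)
H = (E*n - 2*F*m + G*l) / (2*(EG - F^2)*sqrt(W^2)); E*n - 2*F*m + G*l = 347/32, EG - F^2 = 77/16, so H = (347/308)/sqrt(77/16)


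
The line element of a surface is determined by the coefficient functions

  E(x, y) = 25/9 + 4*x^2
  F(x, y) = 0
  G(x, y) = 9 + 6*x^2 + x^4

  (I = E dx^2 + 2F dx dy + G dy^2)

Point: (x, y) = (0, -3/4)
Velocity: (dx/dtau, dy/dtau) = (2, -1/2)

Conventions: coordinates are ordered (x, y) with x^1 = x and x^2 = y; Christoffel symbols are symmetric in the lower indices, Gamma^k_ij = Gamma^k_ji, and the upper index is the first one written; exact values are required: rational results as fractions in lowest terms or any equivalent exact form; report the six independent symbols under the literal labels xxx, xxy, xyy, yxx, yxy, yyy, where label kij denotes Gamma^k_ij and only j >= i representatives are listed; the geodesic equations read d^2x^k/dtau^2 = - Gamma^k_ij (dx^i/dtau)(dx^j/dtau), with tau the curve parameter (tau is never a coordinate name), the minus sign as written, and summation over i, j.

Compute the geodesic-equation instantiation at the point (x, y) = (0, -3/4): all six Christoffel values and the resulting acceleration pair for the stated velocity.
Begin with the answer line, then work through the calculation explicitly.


Answer: Gamma_xxx = 0, Gamma_xxy = 0, Gamma_xyy = 0, Gamma_yxx = 0, Gamma_yxy = 0, Gamma_yyy = 0; accelerations (d^2x/dtau^2, d^2y/dtau^2) = (0, 0)

E = 25/9, F = 0, G = 9 at the point
E_x = 0, E_y = 0, F_x = 0, F_y = 0, G_x = 0, G_y = 0
EG - F^2 = 25;  g^inv = (1/25) * [[9, 0], [0, 25/9]]
first-kind symbols [ij,l] = (1/2)(d_i g_jl + d_j g_il - d_l g_ij): [xx,x] = E_x/2 = 0, [xx,y] = F_x - E_y/2 = 0, [xy,x] = E_y/2 = 0, [xy,y] = G_x/2 = 0, [yy,x] = F_y - G_x/2 = 0, [yy,y] = G_y/2 = 0
Gamma^x_ij = (G*[ij,x] - F*[ij,y])/(EG - F^2), Gamma^y_ij = (E*[ij,y] - F*[ij,x])/(EG - F^2)
Gamma_xxx = 0, Gamma_xxy = 0, Gamma_xyy = 0, Gamma_yxx = 0, Gamma_yxy = 0, Gamma_yyy = 0
d^2x/dtau^2 = -(Gamma_xxx*(2)^2 + 2*Gamma_xxy*(2)*(-1/2) + Gamma_xyy*(-1/2)^2) = 0
d^2y/dtau^2 = -(Gamma_yxx*(2)^2 + 2*Gamma_yxy*(2)*(-1/2) + Gamma_yyy*(-1/2)^2) = 0
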